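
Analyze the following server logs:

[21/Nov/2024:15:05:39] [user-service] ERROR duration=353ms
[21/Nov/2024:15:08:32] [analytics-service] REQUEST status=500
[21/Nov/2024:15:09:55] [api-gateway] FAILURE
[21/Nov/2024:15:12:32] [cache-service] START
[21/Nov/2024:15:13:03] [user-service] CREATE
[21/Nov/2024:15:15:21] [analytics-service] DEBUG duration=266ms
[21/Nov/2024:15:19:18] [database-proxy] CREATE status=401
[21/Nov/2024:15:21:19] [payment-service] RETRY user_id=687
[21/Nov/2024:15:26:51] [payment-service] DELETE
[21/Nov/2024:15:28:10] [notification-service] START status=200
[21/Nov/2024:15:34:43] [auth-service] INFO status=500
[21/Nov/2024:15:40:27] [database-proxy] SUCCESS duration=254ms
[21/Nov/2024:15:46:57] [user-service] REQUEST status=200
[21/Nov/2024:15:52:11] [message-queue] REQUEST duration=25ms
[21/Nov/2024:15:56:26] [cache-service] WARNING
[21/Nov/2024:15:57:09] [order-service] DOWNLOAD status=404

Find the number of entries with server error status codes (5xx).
2

To find matching entries:

1. Pattern to match: server error status codes (5xx)
2. Scan each log entry for the pattern
3. Count matches: 2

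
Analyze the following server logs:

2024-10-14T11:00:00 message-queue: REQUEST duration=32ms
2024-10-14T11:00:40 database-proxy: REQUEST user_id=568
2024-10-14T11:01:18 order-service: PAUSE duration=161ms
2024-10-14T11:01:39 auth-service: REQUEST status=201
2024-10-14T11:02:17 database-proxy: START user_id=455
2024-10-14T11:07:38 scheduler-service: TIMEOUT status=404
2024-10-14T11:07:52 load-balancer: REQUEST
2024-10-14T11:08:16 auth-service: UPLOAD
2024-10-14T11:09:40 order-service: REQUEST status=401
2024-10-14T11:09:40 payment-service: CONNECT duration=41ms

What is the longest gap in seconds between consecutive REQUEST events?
373

To find the longest gap:

1. Extract all REQUEST events in chronological order
2. Calculate time differences between consecutive events
3. Find the maximum difference
4. Longest gap: 373 seconds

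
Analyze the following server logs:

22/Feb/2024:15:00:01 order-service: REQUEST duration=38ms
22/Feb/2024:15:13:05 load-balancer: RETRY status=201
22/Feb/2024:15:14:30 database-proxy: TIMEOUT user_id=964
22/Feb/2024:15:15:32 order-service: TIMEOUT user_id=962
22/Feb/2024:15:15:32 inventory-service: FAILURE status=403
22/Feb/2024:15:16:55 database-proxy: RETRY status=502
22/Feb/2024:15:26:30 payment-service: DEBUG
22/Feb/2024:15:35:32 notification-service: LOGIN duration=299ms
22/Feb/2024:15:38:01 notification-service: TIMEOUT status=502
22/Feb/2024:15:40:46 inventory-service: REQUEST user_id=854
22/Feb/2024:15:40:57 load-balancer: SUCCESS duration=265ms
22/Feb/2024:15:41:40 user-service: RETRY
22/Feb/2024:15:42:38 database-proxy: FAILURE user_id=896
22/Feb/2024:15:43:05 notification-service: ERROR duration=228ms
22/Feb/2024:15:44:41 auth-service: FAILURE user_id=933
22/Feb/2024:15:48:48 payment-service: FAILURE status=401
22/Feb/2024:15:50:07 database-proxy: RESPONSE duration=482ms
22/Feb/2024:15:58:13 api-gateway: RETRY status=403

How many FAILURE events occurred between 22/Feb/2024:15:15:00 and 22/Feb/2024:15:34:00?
1

To count events in the time window:

1. Window boundaries: 22/Feb/2024:15:15:00 to 22/Feb/2024:15:34:00
2. Filter for FAILURE events within this window
3. Count matching events: 1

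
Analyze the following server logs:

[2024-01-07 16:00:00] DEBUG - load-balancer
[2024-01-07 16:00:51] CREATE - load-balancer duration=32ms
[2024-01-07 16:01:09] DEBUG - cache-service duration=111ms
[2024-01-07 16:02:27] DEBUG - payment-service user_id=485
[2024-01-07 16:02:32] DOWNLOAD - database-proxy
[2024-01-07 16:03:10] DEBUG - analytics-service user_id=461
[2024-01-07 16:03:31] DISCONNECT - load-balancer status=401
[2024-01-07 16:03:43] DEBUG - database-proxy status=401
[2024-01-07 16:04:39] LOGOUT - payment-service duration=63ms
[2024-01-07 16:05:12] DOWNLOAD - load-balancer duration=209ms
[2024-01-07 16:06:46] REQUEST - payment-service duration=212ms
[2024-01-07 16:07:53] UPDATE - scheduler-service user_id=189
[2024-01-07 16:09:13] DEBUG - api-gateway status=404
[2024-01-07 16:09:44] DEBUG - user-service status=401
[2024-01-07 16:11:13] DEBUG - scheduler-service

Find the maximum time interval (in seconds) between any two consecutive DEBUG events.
330

To find the longest gap:

1. Extract all DEBUG events in chronological order
2. Calculate time differences between consecutive events
3. Find the maximum difference
4. Longest gap: 330 seconds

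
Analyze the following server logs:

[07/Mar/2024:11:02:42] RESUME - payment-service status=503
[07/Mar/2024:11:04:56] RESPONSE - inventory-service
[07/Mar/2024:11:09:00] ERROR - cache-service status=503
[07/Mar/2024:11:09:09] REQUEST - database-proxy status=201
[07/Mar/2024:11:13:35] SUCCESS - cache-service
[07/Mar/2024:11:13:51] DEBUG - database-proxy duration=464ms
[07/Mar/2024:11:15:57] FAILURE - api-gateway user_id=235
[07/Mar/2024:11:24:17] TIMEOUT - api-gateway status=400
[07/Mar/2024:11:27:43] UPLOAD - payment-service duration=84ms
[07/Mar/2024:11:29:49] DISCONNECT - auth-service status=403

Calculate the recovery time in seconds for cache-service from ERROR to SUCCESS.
275

To calculate recovery time:

1. Find ERROR event for cache-service: 07/Mar/2024:11:09:00
2. Find next SUCCESS event for cache-service: 07/Mar/2024:11:13:35
3. Recovery time: 07/Mar/2024:11:13:35 - 07/Mar/2024:11:09:00 = 275 seconds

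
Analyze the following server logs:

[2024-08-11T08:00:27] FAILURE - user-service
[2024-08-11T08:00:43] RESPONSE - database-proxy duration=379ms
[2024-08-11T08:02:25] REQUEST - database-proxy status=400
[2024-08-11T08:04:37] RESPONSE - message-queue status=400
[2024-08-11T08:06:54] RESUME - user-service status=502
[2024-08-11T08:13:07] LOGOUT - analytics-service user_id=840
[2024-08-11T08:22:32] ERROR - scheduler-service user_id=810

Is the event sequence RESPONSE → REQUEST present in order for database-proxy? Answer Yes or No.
Yes

To verify sequence order:

1. Find all events in sequence RESPONSE → REQUEST for database-proxy
2. Extract their timestamps
3. Check if timestamps are in ascending order
4. Result: Yes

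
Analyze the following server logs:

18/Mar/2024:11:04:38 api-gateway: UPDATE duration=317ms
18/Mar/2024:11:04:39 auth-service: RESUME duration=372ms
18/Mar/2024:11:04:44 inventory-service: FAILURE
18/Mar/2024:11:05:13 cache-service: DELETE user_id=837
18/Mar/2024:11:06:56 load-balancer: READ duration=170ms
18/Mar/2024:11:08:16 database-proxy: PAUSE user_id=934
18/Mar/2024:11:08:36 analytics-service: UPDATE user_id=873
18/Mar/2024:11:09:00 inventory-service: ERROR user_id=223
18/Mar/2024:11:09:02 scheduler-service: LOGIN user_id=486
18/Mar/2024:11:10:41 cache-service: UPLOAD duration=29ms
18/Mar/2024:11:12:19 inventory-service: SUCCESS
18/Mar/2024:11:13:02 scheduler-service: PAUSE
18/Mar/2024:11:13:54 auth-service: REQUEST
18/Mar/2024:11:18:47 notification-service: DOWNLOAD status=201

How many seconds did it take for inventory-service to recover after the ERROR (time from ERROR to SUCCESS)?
199

To calculate recovery time:

1. Find ERROR event for inventory-service: 18/Mar/2024:11:09:00
2. Find next SUCCESS event for inventory-service: 18/Mar/2024:11:12:19
3. Recovery time: 18/Mar/2024:11:12:19 - 18/Mar/2024:11:09:00 = 199 seconds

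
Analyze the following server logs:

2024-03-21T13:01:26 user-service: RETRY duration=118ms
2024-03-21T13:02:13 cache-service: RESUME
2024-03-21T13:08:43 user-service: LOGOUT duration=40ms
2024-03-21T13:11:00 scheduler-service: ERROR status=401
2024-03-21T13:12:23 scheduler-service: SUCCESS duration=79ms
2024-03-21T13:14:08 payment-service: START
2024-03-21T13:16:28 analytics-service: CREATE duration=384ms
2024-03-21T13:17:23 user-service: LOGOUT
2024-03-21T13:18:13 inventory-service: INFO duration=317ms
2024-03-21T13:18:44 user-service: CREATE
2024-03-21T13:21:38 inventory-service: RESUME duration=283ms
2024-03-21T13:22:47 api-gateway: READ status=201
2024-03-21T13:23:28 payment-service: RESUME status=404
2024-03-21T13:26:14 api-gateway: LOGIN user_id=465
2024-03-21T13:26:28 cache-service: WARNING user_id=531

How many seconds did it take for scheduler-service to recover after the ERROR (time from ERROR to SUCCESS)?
83

To calculate recovery time:

1. Find ERROR event for scheduler-service: 2024-03-21T13:11:00
2. Find next SUCCESS event for scheduler-service: 2024-03-21T13:12:23
3. Recovery time: 2024-03-21T13:12:23 - 2024-03-21T13:11:00 = 83 seconds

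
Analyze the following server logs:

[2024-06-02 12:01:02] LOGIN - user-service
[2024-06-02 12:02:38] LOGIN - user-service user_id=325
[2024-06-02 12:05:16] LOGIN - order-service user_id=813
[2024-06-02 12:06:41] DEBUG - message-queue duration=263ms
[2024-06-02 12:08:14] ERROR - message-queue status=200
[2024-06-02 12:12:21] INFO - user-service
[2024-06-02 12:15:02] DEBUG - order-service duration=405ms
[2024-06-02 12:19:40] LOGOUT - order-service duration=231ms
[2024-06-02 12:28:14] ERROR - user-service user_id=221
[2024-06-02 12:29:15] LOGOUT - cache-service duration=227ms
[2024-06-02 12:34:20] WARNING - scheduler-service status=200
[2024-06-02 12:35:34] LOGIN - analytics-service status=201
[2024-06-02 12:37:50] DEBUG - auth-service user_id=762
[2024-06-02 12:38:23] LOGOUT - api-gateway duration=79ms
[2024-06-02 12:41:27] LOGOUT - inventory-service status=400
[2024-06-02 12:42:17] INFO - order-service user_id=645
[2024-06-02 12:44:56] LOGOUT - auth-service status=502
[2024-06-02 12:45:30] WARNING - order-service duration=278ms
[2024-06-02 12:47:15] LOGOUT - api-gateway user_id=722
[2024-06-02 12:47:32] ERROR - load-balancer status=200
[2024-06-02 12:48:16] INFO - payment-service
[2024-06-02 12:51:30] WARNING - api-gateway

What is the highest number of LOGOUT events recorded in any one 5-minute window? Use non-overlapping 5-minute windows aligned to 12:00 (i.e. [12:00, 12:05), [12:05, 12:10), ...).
2

To find the burst window:

1. Divide the log period into non-overlapping 5-minute windows starting at 12:00
2. Count LOGOUT events in each window
3. Find the window with maximum count
4. Maximum events in a window: 2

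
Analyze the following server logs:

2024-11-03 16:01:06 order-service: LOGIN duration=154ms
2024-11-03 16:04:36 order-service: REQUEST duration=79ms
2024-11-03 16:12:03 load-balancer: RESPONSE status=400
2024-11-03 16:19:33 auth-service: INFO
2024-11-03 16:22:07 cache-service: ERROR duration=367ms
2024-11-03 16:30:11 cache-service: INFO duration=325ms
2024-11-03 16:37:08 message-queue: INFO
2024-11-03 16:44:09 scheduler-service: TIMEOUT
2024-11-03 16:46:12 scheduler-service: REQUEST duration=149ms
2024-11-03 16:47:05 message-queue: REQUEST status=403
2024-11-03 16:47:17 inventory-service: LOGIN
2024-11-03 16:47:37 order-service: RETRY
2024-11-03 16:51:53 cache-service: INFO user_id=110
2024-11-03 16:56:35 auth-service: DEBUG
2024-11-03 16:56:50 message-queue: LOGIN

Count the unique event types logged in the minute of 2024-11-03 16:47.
3

To count unique event types:

1. Filter events in the minute starting at 2024-11-03 16:47
2. Extract event types from matching entries
3. Count unique types: 3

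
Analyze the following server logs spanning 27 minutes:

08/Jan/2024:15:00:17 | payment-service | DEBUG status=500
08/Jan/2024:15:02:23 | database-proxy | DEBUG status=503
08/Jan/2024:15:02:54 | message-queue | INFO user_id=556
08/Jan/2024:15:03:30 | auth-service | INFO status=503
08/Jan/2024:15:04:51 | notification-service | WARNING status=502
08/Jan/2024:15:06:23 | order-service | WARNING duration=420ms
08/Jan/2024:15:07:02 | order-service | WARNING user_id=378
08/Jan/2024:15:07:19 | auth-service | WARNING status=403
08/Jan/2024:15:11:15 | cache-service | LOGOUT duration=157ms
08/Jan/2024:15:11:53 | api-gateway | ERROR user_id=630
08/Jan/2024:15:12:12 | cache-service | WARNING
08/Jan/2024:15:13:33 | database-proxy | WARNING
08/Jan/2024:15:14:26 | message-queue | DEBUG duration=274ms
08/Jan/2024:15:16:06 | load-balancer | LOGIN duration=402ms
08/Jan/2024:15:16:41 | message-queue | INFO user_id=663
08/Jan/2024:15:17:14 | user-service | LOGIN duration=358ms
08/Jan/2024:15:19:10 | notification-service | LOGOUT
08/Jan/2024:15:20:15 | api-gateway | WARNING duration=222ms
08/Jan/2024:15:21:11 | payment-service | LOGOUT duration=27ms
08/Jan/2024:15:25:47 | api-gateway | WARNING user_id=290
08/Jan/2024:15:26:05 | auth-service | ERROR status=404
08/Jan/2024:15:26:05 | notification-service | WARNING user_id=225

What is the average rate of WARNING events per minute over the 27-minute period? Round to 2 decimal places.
0.33

To calculate the rate:

1. Count total WARNING events: 9
2. Total time period: 27 minutes
3. Rate = 9 / 27 = 0.33 events per minute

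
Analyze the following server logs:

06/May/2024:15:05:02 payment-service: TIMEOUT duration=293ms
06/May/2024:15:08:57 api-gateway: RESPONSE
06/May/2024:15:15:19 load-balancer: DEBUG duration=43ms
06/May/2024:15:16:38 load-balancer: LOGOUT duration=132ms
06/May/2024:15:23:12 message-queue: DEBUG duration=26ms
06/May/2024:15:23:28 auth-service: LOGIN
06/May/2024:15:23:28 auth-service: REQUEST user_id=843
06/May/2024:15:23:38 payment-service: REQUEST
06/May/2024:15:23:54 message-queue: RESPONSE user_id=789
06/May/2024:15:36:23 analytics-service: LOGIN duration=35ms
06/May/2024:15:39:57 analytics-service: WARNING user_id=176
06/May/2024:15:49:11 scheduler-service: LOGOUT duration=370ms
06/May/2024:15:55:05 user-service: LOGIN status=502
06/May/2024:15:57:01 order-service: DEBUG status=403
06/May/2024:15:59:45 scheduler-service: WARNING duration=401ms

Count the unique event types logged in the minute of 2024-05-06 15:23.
4

To count unique event types:

1. Filter events in the minute starting at 2024-05-06 15:23
2. Extract event types from matching entries
3. Count unique types: 4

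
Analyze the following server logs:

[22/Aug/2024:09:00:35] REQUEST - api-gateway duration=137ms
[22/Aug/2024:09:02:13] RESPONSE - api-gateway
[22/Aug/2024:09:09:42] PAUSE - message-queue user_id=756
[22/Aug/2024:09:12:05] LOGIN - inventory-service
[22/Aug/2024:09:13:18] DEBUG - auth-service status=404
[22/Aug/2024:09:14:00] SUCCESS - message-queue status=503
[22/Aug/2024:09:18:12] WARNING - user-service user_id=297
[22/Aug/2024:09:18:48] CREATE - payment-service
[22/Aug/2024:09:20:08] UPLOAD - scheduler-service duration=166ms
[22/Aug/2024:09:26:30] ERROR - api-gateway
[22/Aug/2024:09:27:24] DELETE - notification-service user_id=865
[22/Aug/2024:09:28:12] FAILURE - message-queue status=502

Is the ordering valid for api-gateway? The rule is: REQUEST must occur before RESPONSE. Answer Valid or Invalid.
Valid

To validate ordering:

1. Required order: REQUEST → RESPONSE
2. Rule: REQUEST must occur before RESPONSE
3. Check actual order of events for api-gateway
4. Result: Valid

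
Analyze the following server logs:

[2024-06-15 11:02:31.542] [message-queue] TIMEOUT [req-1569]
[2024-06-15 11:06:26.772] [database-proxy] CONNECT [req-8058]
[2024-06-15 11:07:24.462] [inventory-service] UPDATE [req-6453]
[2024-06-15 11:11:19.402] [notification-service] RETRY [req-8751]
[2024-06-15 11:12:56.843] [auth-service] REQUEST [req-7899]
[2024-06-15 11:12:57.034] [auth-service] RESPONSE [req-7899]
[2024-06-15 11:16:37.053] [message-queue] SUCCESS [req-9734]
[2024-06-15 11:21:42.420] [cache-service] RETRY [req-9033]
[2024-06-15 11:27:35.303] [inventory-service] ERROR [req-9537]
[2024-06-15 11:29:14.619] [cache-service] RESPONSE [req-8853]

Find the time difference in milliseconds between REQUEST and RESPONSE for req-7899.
191

To calculate latency:

1. Find REQUEST with id req-7899: 2024-06-15 11:12:56.843
2. Find RESPONSE with id req-7899: 2024-06-15 11:12:57.034
3. Latency: 2024-06-15 11:12:57.034 - 2024-06-15 11:12:56.843 = 191ms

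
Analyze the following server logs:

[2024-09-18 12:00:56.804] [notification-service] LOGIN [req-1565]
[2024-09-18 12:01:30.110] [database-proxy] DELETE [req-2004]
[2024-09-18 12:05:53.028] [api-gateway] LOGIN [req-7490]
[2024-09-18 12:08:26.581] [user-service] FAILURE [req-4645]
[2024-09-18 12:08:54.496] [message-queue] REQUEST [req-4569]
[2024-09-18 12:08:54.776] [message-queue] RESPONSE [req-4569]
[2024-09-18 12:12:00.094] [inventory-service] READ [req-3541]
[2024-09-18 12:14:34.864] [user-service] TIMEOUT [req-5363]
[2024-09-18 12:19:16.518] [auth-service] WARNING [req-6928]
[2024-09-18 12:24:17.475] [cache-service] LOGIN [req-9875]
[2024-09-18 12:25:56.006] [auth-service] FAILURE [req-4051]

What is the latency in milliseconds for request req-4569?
280

To calculate latency:

1. Find REQUEST with id req-4569: 2024-09-18 12:08:54.496
2. Find RESPONSE with id req-4569: 2024-09-18 12:08:54.776
3. Latency: 2024-09-18 12:08:54.776 - 2024-09-18 12:08:54.496 = 280ms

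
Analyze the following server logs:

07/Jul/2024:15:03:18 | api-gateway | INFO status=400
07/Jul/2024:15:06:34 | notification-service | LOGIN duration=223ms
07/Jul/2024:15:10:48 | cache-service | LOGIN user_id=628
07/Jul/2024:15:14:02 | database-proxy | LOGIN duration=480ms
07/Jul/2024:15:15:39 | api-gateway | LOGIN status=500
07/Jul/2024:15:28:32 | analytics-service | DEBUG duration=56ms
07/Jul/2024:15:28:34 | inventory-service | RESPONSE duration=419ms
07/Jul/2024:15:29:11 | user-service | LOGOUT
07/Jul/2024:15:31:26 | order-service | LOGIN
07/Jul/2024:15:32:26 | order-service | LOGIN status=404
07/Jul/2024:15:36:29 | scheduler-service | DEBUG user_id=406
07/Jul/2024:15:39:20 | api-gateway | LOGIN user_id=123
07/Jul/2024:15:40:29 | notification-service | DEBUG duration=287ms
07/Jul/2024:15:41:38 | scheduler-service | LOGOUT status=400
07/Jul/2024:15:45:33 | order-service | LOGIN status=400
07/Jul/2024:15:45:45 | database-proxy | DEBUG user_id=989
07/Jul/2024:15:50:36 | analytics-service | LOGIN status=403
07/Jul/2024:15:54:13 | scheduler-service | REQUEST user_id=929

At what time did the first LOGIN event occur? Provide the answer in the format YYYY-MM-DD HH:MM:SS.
2024-07-07 15:06:34

To find the first event:

1. Filter for all LOGIN events
2. Sort by timestamp
3. Select the first one
4. Timestamp: 2024-07-07 15:06:34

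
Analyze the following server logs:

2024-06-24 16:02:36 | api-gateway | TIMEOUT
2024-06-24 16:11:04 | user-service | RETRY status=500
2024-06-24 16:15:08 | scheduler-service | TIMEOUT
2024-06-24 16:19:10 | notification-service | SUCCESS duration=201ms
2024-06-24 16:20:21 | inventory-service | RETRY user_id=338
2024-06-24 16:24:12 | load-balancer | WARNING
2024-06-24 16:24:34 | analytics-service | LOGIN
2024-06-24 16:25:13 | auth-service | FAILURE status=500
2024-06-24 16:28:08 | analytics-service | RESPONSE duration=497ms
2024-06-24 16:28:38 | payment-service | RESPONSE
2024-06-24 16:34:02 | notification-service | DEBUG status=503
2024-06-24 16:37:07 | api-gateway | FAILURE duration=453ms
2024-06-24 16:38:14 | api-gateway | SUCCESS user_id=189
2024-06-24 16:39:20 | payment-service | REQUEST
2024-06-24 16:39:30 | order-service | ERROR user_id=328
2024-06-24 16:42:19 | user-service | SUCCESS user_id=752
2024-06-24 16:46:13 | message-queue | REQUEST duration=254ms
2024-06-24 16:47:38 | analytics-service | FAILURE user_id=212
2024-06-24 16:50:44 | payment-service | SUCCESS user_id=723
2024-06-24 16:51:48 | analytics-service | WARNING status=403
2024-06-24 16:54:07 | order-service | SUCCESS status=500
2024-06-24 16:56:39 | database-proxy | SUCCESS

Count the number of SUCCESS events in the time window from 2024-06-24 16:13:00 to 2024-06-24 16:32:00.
1

To count events in the time window:

1. Window boundaries: 2024-06-24 16:13:00 to 2024-06-24 16:32:00
2. Filter for SUCCESS events within this window
3. Count matching events: 1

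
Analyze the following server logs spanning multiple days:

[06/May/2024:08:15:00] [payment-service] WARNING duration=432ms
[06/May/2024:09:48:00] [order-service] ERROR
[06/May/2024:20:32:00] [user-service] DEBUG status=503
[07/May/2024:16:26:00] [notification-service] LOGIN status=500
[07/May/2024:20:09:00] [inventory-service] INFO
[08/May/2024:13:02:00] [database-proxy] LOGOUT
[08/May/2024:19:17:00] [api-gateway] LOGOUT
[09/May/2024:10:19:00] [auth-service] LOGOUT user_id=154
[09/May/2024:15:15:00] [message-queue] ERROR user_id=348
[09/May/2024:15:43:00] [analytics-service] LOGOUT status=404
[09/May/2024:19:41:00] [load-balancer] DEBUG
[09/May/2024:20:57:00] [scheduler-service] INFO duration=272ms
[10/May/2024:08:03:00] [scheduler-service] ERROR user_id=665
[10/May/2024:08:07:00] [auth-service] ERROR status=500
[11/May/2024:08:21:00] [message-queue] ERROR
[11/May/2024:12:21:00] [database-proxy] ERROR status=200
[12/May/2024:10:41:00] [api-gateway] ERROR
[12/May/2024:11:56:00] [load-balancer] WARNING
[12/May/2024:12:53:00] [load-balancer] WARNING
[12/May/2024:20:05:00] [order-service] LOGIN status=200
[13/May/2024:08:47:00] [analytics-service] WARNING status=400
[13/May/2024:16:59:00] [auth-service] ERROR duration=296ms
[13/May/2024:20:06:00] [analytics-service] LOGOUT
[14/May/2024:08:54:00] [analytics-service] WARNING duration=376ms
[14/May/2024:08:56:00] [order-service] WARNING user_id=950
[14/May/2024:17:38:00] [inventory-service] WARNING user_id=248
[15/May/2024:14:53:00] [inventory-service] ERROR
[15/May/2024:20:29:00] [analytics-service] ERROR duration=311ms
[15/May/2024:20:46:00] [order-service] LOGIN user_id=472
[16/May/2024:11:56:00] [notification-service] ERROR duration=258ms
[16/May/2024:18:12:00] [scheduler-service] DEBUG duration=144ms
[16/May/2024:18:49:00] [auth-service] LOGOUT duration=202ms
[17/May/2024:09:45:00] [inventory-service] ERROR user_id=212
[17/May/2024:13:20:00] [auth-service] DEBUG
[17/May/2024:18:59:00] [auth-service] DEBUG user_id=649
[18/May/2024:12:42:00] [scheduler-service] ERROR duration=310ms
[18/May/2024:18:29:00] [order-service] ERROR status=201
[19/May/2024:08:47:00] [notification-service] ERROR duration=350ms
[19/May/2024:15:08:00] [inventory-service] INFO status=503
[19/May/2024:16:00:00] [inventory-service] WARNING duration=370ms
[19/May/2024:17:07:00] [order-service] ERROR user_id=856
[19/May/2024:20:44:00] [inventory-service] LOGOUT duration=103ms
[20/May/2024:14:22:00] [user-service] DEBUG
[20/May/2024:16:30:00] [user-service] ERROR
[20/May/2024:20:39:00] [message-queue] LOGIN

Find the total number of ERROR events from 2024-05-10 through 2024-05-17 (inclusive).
10

To filter by date range:

1. Date range: 2024-05-10 through 2024-05-17, both dates inclusive
2. Filter for ERROR events whose date falls in this range
3. Count matching events: 10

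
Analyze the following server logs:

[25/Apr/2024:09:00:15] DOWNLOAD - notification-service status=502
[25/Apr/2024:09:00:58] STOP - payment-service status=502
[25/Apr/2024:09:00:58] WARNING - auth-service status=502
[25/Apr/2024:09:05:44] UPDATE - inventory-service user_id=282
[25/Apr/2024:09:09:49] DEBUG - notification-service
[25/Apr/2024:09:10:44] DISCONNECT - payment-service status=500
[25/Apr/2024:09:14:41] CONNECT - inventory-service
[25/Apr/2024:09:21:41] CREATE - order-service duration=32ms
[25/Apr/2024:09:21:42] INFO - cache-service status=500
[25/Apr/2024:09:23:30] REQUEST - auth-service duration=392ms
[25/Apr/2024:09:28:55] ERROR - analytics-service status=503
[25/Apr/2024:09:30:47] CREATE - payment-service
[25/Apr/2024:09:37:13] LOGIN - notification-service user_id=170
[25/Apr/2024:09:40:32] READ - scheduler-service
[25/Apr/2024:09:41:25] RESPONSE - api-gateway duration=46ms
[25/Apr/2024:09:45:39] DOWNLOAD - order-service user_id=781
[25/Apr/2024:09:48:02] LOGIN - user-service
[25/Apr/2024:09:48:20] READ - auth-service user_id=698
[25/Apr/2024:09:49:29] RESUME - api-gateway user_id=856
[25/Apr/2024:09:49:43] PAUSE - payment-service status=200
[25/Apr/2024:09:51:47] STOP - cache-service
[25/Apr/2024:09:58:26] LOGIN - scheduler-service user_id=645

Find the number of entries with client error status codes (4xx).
0

To find matching entries:

1. Pattern to match: client error status codes (4xx)
2. Scan each log entry for the pattern
3. Count matches: 0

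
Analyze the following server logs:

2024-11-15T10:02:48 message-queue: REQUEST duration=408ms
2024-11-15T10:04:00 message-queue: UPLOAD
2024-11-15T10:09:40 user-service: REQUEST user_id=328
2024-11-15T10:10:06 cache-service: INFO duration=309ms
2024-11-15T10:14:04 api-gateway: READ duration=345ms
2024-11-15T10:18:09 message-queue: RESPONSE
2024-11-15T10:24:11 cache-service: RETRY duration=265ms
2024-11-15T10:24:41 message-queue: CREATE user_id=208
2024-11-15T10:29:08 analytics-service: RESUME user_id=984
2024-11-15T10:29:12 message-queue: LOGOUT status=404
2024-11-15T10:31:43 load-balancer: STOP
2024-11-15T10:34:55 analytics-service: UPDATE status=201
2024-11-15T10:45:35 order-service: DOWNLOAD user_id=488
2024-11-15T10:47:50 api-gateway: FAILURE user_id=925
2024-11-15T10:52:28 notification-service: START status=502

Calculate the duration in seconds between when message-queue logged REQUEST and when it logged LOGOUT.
1584

To find the time between events:

1. Locate the first REQUEST event for message-queue: 2024-11-15T10:02:48
2. Locate the first LOGOUT event for message-queue: 2024-11-15T10:29:12
3. Calculate the difference: 2024-11-15T10:29:12 - 2024-11-15T10:02:48 = 1584 seconds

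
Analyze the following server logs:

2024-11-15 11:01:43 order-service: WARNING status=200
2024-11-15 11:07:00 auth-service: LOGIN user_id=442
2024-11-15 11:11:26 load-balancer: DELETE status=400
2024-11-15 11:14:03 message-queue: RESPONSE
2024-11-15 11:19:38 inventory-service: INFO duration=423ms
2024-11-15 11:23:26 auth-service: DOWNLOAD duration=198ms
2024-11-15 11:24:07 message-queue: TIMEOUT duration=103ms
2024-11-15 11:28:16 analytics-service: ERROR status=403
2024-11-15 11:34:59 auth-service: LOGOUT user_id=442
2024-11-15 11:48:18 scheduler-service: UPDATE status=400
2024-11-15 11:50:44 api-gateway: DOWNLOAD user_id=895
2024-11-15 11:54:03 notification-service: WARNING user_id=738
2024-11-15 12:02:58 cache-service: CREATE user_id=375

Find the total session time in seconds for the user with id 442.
1679

To calculate session duration:

1. Find LOGIN event for user_id=442: 2024-11-15 11:07:00
2. Find LOGOUT event for user_id=442: 2024-11-15 11:34:59
3. Session duration: 2024-11-15 11:34:59 - 2024-11-15 11:07:00 = 1679 seconds (27 minutes)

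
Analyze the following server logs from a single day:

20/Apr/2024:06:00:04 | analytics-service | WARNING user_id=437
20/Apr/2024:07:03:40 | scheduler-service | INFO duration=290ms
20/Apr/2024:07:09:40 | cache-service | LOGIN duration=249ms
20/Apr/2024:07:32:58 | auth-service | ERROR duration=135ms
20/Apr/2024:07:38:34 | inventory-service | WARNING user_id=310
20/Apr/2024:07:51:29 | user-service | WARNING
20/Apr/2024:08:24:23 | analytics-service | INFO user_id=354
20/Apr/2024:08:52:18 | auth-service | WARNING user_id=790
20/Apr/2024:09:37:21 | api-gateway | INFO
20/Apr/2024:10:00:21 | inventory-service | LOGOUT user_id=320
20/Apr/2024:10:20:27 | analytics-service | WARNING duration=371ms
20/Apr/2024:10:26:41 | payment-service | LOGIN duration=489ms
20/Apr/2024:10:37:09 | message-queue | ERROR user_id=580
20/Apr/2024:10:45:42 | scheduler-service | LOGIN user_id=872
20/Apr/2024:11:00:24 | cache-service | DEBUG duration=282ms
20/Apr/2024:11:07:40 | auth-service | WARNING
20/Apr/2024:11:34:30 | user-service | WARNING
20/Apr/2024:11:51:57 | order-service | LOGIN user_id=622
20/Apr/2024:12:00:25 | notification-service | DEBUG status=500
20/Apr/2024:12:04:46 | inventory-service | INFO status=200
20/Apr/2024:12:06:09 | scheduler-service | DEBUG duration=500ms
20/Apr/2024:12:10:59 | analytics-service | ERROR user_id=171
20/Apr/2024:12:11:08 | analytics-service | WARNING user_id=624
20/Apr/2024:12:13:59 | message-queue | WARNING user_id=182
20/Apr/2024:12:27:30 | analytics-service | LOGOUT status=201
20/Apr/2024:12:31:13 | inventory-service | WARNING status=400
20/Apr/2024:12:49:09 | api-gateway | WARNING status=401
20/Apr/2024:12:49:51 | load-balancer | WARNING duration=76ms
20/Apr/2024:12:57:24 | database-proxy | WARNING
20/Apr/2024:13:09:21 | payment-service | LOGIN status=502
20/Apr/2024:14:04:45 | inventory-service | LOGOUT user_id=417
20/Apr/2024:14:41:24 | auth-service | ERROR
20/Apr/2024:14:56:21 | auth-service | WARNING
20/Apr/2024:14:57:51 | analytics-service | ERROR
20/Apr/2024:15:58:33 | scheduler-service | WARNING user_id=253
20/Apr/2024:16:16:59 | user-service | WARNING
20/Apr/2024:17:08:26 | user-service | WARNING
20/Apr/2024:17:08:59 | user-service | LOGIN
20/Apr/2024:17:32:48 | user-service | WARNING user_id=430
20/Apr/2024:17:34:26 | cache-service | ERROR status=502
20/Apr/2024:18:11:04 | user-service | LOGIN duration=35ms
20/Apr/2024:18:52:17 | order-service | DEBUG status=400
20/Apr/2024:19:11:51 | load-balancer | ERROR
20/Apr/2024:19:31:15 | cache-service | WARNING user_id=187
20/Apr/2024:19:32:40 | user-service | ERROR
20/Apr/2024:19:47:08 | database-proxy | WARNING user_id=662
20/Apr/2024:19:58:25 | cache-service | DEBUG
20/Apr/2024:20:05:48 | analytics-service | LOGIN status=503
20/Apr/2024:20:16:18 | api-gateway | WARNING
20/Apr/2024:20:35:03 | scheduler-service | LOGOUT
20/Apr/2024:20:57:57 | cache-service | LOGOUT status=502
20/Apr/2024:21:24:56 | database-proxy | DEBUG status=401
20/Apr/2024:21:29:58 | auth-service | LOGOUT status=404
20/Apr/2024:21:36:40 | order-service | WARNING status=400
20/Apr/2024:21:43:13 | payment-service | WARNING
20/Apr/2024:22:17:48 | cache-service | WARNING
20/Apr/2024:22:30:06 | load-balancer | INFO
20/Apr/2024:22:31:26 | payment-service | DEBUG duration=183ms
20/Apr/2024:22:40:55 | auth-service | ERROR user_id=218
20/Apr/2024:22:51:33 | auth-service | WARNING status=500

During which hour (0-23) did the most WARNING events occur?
12

To find the peak hour:

1. Group all WARNING events by hour
2. Count events in each hour
3. Find hour with maximum count
4. Peak hour: 12 (with 6 events)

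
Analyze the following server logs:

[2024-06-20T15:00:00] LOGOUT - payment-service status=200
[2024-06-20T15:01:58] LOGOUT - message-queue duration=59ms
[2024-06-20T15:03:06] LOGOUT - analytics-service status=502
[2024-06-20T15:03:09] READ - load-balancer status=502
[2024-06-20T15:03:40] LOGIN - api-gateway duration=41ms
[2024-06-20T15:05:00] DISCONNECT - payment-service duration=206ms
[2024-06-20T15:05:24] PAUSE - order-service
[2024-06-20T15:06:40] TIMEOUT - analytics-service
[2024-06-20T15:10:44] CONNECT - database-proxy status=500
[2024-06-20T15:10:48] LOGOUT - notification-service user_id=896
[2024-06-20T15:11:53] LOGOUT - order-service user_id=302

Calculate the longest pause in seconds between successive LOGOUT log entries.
462

To find the longest gap:

1. Extract all LOGOUT events in chronological order
2. Calculate time differences between consecutive events
3. Find the maximum difference
4. Longest gap: 462 seconds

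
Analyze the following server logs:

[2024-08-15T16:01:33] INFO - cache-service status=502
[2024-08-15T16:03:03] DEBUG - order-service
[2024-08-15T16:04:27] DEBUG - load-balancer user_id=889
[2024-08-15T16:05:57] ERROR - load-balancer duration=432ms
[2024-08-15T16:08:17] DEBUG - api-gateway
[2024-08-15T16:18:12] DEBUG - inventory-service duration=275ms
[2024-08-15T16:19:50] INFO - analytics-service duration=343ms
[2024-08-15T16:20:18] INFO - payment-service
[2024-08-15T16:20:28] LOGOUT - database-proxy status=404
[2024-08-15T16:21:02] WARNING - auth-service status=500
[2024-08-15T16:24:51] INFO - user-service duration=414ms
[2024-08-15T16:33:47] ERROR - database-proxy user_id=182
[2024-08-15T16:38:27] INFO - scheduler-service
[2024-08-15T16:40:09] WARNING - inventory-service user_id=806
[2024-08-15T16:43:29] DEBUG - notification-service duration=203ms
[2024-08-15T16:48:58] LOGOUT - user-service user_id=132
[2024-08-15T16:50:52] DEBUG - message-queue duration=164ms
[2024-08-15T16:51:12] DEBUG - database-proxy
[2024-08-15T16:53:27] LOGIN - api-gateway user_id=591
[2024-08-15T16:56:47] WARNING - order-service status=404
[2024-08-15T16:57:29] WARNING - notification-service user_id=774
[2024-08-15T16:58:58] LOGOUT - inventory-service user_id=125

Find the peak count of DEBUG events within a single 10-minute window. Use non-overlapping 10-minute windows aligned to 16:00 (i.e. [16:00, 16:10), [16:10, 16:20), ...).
3

To find the burst window:

1. Divide the log period into non-overlapping 10-minute windows starting at 16:00
2. Count DEBUG events in each window
3. Find the window with maximum count
4. Maximum events in a window: 3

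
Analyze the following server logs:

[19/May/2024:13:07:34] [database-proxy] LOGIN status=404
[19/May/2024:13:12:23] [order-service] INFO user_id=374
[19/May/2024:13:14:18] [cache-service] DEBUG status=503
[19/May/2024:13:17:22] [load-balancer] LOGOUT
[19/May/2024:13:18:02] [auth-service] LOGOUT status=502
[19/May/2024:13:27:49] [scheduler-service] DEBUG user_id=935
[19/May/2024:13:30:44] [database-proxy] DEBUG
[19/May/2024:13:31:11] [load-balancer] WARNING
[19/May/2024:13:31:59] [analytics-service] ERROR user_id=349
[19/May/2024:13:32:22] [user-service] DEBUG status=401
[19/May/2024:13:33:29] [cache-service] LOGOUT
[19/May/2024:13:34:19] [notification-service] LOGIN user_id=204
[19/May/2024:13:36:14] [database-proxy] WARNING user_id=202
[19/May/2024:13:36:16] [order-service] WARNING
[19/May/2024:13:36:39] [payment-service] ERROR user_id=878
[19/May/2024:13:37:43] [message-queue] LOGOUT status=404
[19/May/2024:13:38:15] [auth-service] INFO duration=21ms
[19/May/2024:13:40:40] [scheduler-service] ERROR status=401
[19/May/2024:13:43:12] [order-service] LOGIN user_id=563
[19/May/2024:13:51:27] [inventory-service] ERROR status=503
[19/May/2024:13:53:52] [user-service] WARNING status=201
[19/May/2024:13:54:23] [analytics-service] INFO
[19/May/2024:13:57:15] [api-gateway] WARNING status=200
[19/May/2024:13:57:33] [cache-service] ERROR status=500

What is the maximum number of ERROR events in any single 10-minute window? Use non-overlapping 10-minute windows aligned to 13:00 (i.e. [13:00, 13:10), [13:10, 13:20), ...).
2

To find the burst window:

1. Divide the log period into non-overlapping 10-minute windows starting at 13:00
2. Count ERROR events in each window
3. Find the window with maximum count
4. Maximum events in a window: 2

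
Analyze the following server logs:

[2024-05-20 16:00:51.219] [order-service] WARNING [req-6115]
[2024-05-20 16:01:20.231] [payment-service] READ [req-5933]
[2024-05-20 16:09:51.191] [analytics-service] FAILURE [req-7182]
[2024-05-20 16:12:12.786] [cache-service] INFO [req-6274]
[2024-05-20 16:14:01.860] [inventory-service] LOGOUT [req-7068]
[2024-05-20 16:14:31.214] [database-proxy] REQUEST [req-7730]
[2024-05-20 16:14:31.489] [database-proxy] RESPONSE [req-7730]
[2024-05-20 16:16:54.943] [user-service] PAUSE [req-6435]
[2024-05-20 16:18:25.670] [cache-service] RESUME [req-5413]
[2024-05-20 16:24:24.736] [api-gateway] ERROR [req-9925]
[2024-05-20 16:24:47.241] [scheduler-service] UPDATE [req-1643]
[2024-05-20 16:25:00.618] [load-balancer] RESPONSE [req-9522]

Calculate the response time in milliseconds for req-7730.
275

To calculate latency:

1. Find REQUEST with id req-7730: 2024-05-20 16:14:31.214
2. Find RESPONSE with id req-7730: 2024-05-20 16:14:31.489
3. Latency: 2024-05-20 16:14:31.489 - 2024-05-20 16:14:31.214 = 275ms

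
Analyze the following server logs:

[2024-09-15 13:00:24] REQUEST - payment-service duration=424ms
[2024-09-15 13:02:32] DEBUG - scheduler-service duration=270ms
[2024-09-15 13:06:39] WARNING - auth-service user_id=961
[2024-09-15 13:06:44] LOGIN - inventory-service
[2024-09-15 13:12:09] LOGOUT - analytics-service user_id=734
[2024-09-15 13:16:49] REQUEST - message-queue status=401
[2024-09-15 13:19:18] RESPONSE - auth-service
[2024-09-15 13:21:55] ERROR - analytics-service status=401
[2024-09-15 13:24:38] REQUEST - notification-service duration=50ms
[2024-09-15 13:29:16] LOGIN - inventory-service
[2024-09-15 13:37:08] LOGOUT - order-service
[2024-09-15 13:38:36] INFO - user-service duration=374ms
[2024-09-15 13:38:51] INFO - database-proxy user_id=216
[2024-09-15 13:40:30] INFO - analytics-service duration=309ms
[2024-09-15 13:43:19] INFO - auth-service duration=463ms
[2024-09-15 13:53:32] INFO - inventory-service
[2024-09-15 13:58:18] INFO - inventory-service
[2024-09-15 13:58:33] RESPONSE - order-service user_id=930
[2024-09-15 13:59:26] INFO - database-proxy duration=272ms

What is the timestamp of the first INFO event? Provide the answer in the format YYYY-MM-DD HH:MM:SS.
2024-09-15 13:38:36

To find the first event:

1. Filter for all INFO events
2. Sort by timestamp
3. Select the first one
4. Timestamp: 2024-09-15 13:38:36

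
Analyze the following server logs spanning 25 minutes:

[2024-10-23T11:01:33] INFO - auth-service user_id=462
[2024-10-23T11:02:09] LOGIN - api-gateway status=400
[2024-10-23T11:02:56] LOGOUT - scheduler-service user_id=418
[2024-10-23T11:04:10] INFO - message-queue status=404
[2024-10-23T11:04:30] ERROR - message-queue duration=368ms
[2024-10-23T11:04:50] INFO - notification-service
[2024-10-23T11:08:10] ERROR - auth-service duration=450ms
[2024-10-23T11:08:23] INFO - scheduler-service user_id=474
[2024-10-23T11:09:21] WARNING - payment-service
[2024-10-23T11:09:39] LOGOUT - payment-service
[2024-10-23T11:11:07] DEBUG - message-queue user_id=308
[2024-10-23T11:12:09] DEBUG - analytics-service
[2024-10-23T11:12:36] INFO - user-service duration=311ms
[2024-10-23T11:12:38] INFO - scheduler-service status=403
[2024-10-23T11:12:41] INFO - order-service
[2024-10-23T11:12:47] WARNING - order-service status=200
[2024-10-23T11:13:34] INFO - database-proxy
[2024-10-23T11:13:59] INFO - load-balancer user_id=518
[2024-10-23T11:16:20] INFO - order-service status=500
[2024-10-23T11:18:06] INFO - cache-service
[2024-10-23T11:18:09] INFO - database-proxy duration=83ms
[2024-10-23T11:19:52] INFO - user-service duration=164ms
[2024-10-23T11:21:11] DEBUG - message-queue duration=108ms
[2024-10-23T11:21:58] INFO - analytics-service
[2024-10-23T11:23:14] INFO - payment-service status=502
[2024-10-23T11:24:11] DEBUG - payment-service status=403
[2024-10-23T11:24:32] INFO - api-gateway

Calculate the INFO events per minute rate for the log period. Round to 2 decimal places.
0.64

To calculate the rate:

1. Count total INFO events: 16
2. Total time period: 25 minutes
3. Rate = 16 / 25 = 0.64 events per minute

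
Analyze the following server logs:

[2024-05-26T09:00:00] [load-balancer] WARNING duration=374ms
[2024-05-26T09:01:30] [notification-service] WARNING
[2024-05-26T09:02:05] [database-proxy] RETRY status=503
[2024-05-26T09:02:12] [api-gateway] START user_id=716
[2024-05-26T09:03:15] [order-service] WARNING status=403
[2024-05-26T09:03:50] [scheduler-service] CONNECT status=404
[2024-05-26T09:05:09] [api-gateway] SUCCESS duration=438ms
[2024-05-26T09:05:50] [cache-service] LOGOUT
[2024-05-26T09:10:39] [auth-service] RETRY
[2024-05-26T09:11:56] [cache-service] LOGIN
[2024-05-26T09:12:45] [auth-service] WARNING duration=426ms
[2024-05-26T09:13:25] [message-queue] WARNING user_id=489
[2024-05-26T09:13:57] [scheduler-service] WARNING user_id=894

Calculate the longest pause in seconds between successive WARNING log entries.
570

To find the longest gap:

1. Extract all WARNING events in chronological order
2. Calculate time differences between consecutive events
3. Find the maximum difference
4. Longest gap: 570 seconds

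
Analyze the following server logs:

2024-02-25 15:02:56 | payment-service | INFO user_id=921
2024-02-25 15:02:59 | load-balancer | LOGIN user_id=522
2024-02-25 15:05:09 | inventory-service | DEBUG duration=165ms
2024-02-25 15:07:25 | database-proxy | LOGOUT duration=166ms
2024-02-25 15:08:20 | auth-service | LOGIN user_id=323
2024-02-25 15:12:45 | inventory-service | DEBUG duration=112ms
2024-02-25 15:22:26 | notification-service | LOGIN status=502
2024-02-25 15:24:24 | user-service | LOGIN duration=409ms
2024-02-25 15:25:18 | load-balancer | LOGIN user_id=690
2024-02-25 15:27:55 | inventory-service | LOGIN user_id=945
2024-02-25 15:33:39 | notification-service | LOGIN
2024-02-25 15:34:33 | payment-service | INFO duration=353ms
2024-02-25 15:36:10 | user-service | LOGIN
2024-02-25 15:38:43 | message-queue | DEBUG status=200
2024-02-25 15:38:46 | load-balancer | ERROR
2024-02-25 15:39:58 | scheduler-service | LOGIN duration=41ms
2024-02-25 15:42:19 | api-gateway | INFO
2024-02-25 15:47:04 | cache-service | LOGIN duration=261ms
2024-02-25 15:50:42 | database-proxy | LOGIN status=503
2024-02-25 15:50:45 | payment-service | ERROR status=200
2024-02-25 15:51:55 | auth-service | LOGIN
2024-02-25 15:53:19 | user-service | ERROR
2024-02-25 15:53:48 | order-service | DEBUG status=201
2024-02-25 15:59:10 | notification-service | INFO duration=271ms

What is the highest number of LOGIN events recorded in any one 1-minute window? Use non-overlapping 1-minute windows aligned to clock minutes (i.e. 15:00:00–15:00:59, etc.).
1

To find the burst window:

1. Divide the log period into non-overlapping 1-minute windows starting at 15:00
2. Count LOGIN events in each window
3. Find the window with maximum count
4. Maximum events in a window: 1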